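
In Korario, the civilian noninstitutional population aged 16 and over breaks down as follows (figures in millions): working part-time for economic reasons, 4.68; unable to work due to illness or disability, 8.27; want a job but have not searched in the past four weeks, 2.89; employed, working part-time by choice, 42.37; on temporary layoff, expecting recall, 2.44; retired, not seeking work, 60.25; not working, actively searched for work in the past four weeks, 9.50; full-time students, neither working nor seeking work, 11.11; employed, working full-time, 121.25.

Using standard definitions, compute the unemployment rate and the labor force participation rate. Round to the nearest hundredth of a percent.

Employed = 4.68 + 42.37 + 121.25 = 168.30 million (anyone who worked, including part-time for economic reasons, counts as employed).
Unemployed = 2.44 + 9.50 = 11.94 million (jobless and actively searching, or on temporary layoff).
Labor force = 168.30 + 11.94 = 180.24 million.
Not in labor force = 8.27 + 2.89 + 60.25 + 11.11 = 82.52 million (those not working and not actively searching are outside the labor force — including those who want a job but have given up searching).
Civilian working-age population = 180.24 + 82.52 = 262.76 million.
Unemployment rate = 11.94 / 180.24 = 6.62%.
Labor force participation rate = 180.24 / 262.76 = 68.59%.

Unemployment rate ≈ 6.62%; labor force participation rate ≈ 68.59%.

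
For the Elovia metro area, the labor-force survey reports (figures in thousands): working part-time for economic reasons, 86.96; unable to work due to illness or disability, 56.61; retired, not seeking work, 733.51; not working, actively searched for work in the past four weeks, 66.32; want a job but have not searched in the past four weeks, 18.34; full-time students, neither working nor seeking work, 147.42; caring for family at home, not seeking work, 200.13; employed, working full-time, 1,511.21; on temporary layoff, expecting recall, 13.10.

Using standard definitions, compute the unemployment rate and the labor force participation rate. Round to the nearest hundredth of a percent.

Unemployment rate ≈ 4.73%; labor force participation rate ≈ 59.20%.

Employed = 86.96 + 1,511.21 = 1,598.17 thousand (anyone who worked, including part-time for economic reasons, counts as employed).
Unemployed = 66.32 + 13.10 = 79.42 thousand (jobless and actively searching, or on temporary layoff).
Labor force = 1,598.17 + 79.42 = 1,677.59 thousand.
Not in labor force = 56.61 + 733.51 + 18.34 + 147.42 + 200.13 = 1,156.01 thousand (those not working and not actively searching are outside the labor force — including those who want a job but have given up searching).
Civilian working-age population = 1,677.59 + 1,156.01 = 2,833.60 thousand.
Unemployment rate = 79.42 / 1,677.59 = 4.73%.
Labor force participation rate = 1,677.59 / 2,833.60 = 59.20%.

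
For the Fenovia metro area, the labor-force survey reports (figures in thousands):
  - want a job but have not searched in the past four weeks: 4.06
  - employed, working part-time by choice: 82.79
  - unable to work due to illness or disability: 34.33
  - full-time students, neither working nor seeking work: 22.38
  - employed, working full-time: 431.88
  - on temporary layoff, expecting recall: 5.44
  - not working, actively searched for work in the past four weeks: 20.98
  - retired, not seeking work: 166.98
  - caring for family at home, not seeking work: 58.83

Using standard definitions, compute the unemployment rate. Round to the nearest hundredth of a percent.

Unemployment rate ≈ 4.88%.

Employed = 82.79 + 431.88 = 514.67 thousand.
Unemployed = 5.44 + 20.98 = 26.42 thousand (jobless and actively searching, or on temporary layoff).
Labor force = 514.67 + 26.42 = 541.09 thousand.
Unemployment rate = 26.42 / 541.09 = 4.88%.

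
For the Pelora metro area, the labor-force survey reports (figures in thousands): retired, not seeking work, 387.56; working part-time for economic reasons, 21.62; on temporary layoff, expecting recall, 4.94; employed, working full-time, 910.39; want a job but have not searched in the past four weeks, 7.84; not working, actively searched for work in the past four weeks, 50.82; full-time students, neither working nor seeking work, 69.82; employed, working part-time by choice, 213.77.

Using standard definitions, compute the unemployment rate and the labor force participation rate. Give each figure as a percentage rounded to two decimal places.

Employed = 21.62 + 910.39 + 213.77 = 1,145.78 thousand (anyone who worked, including part-time for economic reasons, counts as employed).
Unemployed = 4.94 + 50.82 = 55.76 thousand (jobless and actively searching, or on temporary layoff).
Labor force = 1,145.78 + 55.76 = 1,201.54 thousand.
Not in labor force = 387.56 + 7.84 + 69.82 = 465.22 thousand (those not working and not actively searching are outside the labor force — including those who want a job but have given up searching).
Civilian working-age population = 1,201.54 + 465.22 = 1,666.76 thousand.
Unemployment rate = 55.76 / 1,201.54 = 4.64%.
Labor force participation rate = 1,201.54 / 1,666.76 = 72.09%.

Unemployment rate ≈ 4.64%; labor force participation rate ≈ 72.09%.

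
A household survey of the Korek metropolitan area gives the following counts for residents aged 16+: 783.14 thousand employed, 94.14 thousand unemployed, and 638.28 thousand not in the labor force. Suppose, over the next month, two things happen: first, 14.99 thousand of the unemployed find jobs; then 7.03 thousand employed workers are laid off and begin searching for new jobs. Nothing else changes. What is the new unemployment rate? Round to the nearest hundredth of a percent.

New unemployment rate ≈ 9.82%.

Initially, labor force = 783.14 + 94.14 = 877.28 thousand, so u = 94.14/877.28 = 10.73%.
After the first change, unemployed falls and employed rises by 14.99; labor force unchanged → E = 798.13, U = 79.15, labor force = 877.28 thousand.
After the second change, employed falls and unemployed rises by 7.03; labor force unchanged → E = 791.10, U = 86.18, labor force = 877.28 thousand.
New unemployment rate = 86.18 / 877.28 = 9.82%.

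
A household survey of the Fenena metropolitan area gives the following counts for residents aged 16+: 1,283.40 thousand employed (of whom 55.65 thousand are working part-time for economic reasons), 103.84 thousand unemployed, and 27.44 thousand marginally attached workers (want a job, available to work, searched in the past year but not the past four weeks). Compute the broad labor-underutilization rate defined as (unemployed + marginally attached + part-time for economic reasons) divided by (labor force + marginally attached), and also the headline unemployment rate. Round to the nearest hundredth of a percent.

Broad underutilization rate ≈ 13.21%; headline unemployment rate ≈ 7.49%.

Labor force = 1,283.40 + 103.84 = 1,387.24 thousand.
Numerator = 103.84 + 27.44 + 55.65 = 186.93 thousand.
Denominator = 1,387.24 + 27.44 = 1,414.68 thousand.
Broad rate = 186.93 / 1,414.68 = 13.21%.
Headline unemployment rate = 103.84 / 1,387.24 = 7.49%.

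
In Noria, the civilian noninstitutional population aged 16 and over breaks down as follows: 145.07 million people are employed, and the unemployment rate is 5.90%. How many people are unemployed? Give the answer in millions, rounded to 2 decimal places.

About 9.10 million are unemployed.

Let U be the number unemployed. The labor force is E + U, and U/(E+U) = 0.0590.
So U = 0.0590 × 145.07 / (1 − 0.0590) = 8.5591 / 0.9410 ≈ 9.10 million.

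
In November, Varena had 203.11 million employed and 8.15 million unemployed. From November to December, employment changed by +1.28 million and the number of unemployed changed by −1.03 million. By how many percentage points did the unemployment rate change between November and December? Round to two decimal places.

November: labor force = 203.11 + 8.15 = 211.26; u = 8.15/211.26 = 3.86%.
December: labor force = 204.39 + 7.12 = 211.51; u = 7.12/211.51 = 3.37%.
Change = 3.37% − 3.86% = −0.49 pp.

The unemployment rate changed by −0.49 percentage points.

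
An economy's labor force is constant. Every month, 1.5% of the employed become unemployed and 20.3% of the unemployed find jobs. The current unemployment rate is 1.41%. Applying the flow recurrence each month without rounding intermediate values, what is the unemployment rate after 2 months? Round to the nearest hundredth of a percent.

Unemployment rate after two months ≈ 3.54%.

With a fixed labor force, u_{t+1} = u_t + s·(1−u_t) − f·u_t = u_t·(1−s−f) + s.
Here 1−s−f = 0.782 and s = 0.015.
u_1 = 0.014100 × 0.782 + 0.015 = 0.026026.
u_2 = 0.026026 × 0.782 + 0.015 = 0.035352.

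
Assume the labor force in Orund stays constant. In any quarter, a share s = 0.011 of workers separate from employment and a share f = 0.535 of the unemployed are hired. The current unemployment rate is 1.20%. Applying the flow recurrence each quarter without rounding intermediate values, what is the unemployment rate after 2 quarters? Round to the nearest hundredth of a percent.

With a fixed labor force, u_{t+1} = u_t + s·(1−u_t) − f·u_t = u_t·(1−s−f) + s.
Here 1−s−f = 0.454 and s = 0.011.
u_1 = 0.012000 × 0.454 + 0.011 = 0.016448.
u_2 = 0.016448 × 0.454 + 0.011 = 0.018467.

Unemployment rate after two quarters ≈ 1.85%.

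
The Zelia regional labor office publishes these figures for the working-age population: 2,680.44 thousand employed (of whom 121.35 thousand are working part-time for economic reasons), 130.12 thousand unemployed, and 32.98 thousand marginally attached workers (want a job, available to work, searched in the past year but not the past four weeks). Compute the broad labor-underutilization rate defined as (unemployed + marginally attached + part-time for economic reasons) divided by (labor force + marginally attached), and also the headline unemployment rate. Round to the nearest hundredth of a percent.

Labor force = 2,680.44 + 130.12 = 2,810.56 thousand.
Numerator = 130.12 + 32.98 + 121.35 = 284.45 thousand.
Denominator = 2,810.56 + 32.98 = 2,843.54 thousand.
Broad rate = 284.45 / 2,843.54 = 10.00%.
Headline unemployment rate = 130.12 / 2,810.56 = 4.63%.

Broad underutilization rate ≈ 10.00%; headline unemployment rate ≈ 4.63%.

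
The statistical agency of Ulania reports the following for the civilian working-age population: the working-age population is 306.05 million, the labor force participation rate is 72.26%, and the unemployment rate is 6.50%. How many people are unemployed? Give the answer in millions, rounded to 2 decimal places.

Labor force = 0.7226 × 306.05 = 221.15 million.
Unemployed = 0.0650 × 221.15 ≈ 14.37 million.

About 14.37 million are unemployed.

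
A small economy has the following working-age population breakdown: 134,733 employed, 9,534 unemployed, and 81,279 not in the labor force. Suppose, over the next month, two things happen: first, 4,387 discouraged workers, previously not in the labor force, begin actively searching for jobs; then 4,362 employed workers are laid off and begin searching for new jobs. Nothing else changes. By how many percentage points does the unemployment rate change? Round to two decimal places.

The unemployment rate changes by +5.69 percentage points.

Initially, labor force = 134,733 + 9,534 = 144,267, so u = 9,534/144,267 = 6.61%.
After the first change, unemployed and labor force both rise by 4,387 → E = 134,733, U = 13,921, labor force = 148,654.
After the second change, employed falls and unemployed rises by 4,362; labor force unchanged → E = 130,371, U = 18,283, labor force = 148,654.
New unemployment rate = 18,283 / 148,654 = 12.30%.
Change = 12.30% − 6.61% = +5.69 percentage points.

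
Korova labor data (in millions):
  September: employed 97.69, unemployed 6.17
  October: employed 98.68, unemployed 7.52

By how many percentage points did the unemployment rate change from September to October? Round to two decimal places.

September: labor force = 97.69 + 6.17 = 103.86; u = 6.17/103.86 = 5.94%.
October: labor force = 98.68 + 7.52 = 106.20; u = 7.52/106.20 = 7.08%.
Change = 7.08% − 5.94% = +1.14 pp.

The unemployment rate changed by +1.14 percentage points.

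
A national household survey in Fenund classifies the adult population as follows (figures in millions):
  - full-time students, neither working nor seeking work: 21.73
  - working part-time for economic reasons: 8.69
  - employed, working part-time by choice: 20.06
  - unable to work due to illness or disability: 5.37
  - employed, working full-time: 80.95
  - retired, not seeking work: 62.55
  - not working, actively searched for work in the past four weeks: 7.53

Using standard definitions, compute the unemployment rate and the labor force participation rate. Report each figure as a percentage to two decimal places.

Unemployment rate ≈ 6.42%; labor force participation rate ≈ 56.67%.

Employed = 8.69 + 20.06 + 80.95 = 109.70 million (anyone who worked, including part-time for economic reasons, counts as employed).
Unemployed = 7.53 million.
Labor force = 109.70 + 7.53 = 117.23 million.
Not in labor force = 21.73 + 5.37 + 62.55 = 89.65 million (those not working and not actively searching are outside the labor force).
Civilian working-age population = 117.23 + 89.65 = 206.88 million.
Unemployment rate = 7.53 / 117.23 = 6.42%.
Labor force participation rate = 117.23 / 206.88 = 56.67%.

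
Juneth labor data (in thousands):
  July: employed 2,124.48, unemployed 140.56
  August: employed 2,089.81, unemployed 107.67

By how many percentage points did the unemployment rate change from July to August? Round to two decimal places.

The unemployment rate changed by −1.31 percentage points.

July: labor force = 2,124.48 + 140.56 = 2,265.04; u = 140.56/2,265.04 = 6.21%.
August: labor force = 2,089.81 + 107.67 = 2,197.48; u = 107.67/2,197.48 = 4.90%.
Change = 4.90% − 6.21% = −1.31 pp.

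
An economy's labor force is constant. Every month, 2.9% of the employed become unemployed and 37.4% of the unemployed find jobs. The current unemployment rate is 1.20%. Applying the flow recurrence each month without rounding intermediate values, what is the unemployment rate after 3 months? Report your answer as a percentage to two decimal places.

Unemployment rate after three months ≈ 5.92%.

With a fixed labor force, u_{t+1} = u_t + s·(1−u_t) − f·u_t = u_t·(1−s−f) + s.
Here 1−s−f = 0.597 and s = 0.029.
u_1 = 0.012000 × 0.597 + 0.029 = 0.036164.
u_2 = 0.036164 × 0.597 + 0.029 = 0.050590.
u_3 = 0.050590 × 0.597 + 0.029 = 0.059202.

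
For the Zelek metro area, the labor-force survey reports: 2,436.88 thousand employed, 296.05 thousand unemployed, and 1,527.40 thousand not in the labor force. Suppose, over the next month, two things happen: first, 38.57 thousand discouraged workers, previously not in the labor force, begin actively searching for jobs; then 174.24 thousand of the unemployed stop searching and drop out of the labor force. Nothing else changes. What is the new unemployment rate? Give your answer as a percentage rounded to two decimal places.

New unemployment rate ≈ 6.17%.

Initially, labor force = 2,436.88 + 296.05 = 2,732.93 thousand, so u = 296.05/2,732.93 = 10.83%.
After the first change, unemployed and labor force both rise by 38.57 → E = 2,436.88, U = 334.62, labor force = 2,771.50 thousand.
After the second change, unemployed and labor force both fall by 174.24 → E = 2,436.88, U = 160.38, labor force = 2,597.26 thousand.
New unemployment rate = 160.38 / 2,597.26 = 6.17%.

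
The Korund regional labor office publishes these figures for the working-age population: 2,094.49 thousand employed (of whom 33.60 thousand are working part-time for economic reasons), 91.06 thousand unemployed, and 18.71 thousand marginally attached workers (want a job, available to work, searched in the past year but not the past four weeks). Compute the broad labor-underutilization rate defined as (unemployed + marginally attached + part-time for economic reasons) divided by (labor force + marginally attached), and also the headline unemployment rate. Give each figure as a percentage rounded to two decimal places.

Labor force = 2,094.49 + 91.06 = 2,185.55 thousand.
Numerator = 91.06 + 18.71 + 33.60 = 143.37 thousand.
Denominator = 2,185.55 + 18.71 = 2,204.26 thousand.
Broad rate = 143.37 / 2,204.26 = 6.50%.
Headline unemployment rate = 91.06 / 2,185.55 = 4.17%.

Broad underutilization rate ≈ 6.50%; headline unemployment rate ≈ 4.17%.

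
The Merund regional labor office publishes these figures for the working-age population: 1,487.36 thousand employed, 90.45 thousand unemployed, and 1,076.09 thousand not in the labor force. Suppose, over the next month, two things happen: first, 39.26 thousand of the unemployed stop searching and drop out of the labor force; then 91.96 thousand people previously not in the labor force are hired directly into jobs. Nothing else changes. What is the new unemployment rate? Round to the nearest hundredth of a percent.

Initially, labor force = 1,487.36 + 90.45 = 1,577.81 thousand, so u = 90.45/1,577.81 = 5.73%.
After the first change, unemployed and labor force both fall by 39.26 → E = 1,487.36, U = 51.19, labor force = 1,538.55 thousand.
After the second change, employed and labor force both rise by 91.96; unemployed unchanged → E = 1,579.32, U = 51.19, labor force = 1,630.51 thousand.
New unemployment rate = 51.19 / 1,630.51 = 3.14%.

New unemployment rate ≈ 3.14%.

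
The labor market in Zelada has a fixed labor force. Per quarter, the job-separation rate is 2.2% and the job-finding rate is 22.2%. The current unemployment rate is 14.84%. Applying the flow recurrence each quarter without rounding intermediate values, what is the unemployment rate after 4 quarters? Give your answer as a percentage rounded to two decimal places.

With a fixed labor force, u_{t+1} = u_t + s·(1−u_t) − f·u_t = u_t·(1−s−f) + s.
Here 1−s−f = 0.756 and s = 0.022.
u_1 = 0.148400 × 0.756 + 0.022 = 0.134190.
u_2 = 0.134190 × 0.756 + 0.022 = 0.123448.
u_3 = 0.123448 × 0.756 + 0.022 = 0.115327.
u_4 = 0.115327 × 0.756 + 0.022 = 0.109187.

Unemployment rate after four quarters ≈ 10.92%.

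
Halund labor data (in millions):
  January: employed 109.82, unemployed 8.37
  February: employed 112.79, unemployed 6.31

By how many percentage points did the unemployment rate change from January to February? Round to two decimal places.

January: labor force = 109.82 + 8.37 = 118.19; u = 8.37/118.19 = 7.08%.
February: labor force = 112.79 + 6.31 = 119.10; u = 6.31/119.10 = 5.30%.
Change = 5.30% − 7.08% = −1.78 pp.

The unemployment rate changed by −1.78 percentage points.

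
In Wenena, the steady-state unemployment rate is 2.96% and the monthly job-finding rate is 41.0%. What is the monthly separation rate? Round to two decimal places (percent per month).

From u* = s/(s+f): s = u·f/(1−u).
s = 0.0296 × 41.0 / (1 − 0.0296) = 1.2136 / 0.9704 ≈ 1.25% per month.

Separation rate ≈ 1.25% per month.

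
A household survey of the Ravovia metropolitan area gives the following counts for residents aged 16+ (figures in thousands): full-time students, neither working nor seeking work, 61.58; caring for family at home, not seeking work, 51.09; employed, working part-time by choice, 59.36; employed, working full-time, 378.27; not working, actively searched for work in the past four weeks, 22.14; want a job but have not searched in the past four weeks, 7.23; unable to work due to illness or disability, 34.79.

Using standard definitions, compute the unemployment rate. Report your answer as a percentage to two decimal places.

Employed = 59.36 + 378.27 = 437.63 thousand.
Unemployed = 22.14 thousand.
Labor force = 437.63 + 22.14 = 459.77 thousand.
Unemployment rate = 22.14 / 459.77 = 4.82%.

Unemployment rate ≈ 4.82%.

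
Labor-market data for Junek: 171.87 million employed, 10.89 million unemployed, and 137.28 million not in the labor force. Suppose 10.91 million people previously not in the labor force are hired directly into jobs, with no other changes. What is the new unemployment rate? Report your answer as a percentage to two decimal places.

New unemployment rate ≈ 5.62%.

Initially, labor force = 171.87 + 10.89 = 182.76 million, so u = 10.89/182.76 = 5.96%.
After the change, employed and labor force both rise by 10.91; unemployed unchanged → E = 182.78, U = 10.89, labor force = 193.67 million.
New unemployment rate = 10.89 / 193.67 = 5.62%.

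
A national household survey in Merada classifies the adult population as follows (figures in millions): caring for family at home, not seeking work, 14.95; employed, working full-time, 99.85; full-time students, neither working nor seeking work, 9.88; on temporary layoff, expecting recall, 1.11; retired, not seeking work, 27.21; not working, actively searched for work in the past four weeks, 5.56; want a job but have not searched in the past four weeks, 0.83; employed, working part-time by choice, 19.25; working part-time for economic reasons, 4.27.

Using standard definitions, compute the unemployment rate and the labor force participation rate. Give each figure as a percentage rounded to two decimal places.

Unemployment rate ≈ 5.13%; labor force participation rate ≈ 71.10%.

Employed = 99.85 + 19.25 + 4.27 = 123.37 million (anyone who worked, including part-time for economic reasons, counts as employed).
Unemployed = 1.11 + 5.56 = 6.67 million (jobless and actively searching, or on temporary layoff).
Labor force = 123.37 + 6.67 = 130.04 million.
Not in labor force = 14.95 + 9.88 + 27.21 + 0.83 = 52.87 million (those not working and not actively searching are outside the labor force — including those who want a job but have given up searching).
Civilian working-age population = 130.04 + 52.87 = 182.91 million.
Unemployment rate = 6.67 / 130.04 = 5.13%.
Labor force participation rate = 130.04 / 182.91 = 71.10%.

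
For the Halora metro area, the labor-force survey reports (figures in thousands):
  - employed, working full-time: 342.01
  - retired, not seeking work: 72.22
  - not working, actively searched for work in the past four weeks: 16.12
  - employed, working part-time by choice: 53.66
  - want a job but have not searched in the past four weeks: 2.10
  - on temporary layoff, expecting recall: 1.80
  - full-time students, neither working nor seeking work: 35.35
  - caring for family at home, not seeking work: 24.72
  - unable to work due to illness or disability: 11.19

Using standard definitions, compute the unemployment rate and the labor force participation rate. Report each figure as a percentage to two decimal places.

Unemployment rate ≈ 4.33%; labor force participation rate ≈ 73.96%.

Employed = 342.01 + 53.66 = 395.67 thousand.
Unemployed = 16.12 + 1.80 = 17.92 thousand (jobless and actively searching, or on temporary layoff).
Labor force = 395.67 + 17.92 = 413.59 thousand.
Not in labor force = 72.22 + 2.10 + 35.35 + 24.72 + 11.19 = 145.58 thousand (those not working and not actively searching are outside the labor force — including those who want a job but have given up searching).
Civilian working-age population = 413.59 + 145.58 = 559.17 thousand.
Unemployment rate = 17.92 / 413.59 = 4.33%.
Labor force participation rate = 413.59 / 559.17 = 73.96%.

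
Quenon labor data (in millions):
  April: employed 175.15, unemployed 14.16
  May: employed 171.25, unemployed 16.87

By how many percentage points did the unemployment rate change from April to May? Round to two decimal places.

The unemployment rate changed by +1.49 percentage points.

April: labor force = 175.15 + 14.16 = 189.31; u = 14.16/189.31 = 7.48%.
May: labor force = 171.25 + 16.87 = 188.12; u = 16.87/188.12 = 8.97%.
Change = 8.97% − 7.48% = +1.49 pp.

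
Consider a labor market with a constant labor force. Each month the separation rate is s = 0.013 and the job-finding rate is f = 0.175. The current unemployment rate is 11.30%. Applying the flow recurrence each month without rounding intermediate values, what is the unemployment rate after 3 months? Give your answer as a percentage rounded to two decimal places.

Unemployment rate after three months ≈ 9.26%.

With a fixed labor force, u_{t+1} = u_t + s·(1−u_t) − f·u_t = u_t·(1−s−f) + s.
Here 1−s−f = 0.812 and s = 0.013.
u_1 = 0.113000 × 0.812 + 0.013 = 0.104756.
u_2 = 0.104756 × 0.812 + 0.013 = 0.098062.
u_3 = 0.098062 × 0.812 + 0.013 = 0.092626.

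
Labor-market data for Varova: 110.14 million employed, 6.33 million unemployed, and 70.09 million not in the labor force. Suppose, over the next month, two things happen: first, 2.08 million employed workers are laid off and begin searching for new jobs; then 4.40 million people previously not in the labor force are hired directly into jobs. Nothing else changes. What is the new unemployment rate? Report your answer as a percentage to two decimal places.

New unemployment rate ≈ 6.96%.

Initially, labor force = 110.14 + 6.33 = 116.47 million, so u = 6.33/116.47 = 5.43%.
After the first change, employed falls and unemployed rises by 2.08; labor force unchanged → E = 108.06, U = 8.41, labor force = 116.47 million.
After the second change, employed and labor force both rise by 4.40; unemployed unchanged → E = 112.46, U = 8.41, labor force = 120.87 million.
New unemployment rate = 8.41 / 120.87 = 6.96%.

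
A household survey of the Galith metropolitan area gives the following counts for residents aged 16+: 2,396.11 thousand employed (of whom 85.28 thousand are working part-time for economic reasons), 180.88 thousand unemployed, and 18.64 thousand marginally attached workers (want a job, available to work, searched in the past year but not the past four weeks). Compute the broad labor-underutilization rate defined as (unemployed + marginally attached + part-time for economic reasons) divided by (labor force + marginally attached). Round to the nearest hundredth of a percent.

Broad underutilization rate ≈ 10.97%.

Labor force = 2,396.11 + 180.88 = 2,576.99 thousand.
Numerator = 180.88 + 18.64 + 85.28 = 284.80 thousand.
Denominator = 2,576.99 + 18.64 = 2,595.63 thousand.
Broad rate = 284.80 / 2,595.63 = 10.97%.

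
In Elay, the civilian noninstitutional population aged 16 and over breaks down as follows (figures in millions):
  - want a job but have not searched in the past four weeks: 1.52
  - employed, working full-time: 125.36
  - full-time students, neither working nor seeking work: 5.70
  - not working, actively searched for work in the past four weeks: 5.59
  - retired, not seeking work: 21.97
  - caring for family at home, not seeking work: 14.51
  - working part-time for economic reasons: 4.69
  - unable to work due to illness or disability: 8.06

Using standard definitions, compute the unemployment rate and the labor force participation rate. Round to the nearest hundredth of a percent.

Employed = 125.36 + 4.69 = 130.05 million (anyone who worked, including part-time for economic reasons, counts as employed).
Unemployed = 5.59 million.
Labor force = 130.05 + 5.59 = 135.64 million.
Not in labor force = 1.52 + 5.70 + 21.97 + 14.51 + 8.06 = 51.76 million (those not working and not actively searching are outside the labor force — including those who want a job but have given up searching).
Civilian working-age population = 135.64 + 51.76 = 187.40 million.
Unemployment rate = 5.59 / 135.64 = 4.12%.
Labor force participation rate = 135.64 / 187.40 = 72.38%.

Unemployment rate ≈ 4.12%; labor force participation rate ≈ 72.38%.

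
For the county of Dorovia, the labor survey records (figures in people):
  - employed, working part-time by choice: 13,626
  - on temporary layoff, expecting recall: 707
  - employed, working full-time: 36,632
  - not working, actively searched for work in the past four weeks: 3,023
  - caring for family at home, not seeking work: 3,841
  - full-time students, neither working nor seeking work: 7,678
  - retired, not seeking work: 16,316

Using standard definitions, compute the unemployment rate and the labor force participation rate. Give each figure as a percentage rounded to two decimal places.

Unemployment rate ≈ 6.91%; labor force participation rate ≈ 65.98%.

Employed = 13,626 + 36,632 = 50,258.
Unemployed = 707 + 3,023 = 3,730 (jobless and actively searching, or on temporary layoff).
Labor force = 50,258 + 3,730 = 53,988.
Not in labor force = 3,841 + 7,678 + 16,316 = 27,835 (those not working and not actively searching are outside the labor force).
Civilian working-age population = 53,988 + 27,835 = 81,823.
Unemployment rate = 3,730 / 53,988 = 6.91%.
Labor force participation rate = 53,988 / 81,823 = 65.98%.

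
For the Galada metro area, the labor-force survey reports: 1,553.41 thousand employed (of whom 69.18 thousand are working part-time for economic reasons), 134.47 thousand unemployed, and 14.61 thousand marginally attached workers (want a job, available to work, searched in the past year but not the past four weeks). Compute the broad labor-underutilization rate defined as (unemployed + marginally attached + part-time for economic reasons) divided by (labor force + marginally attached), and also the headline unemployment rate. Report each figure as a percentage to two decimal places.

Broad underutilization rate ≈ 12.82%; headline unemployment rate ≈ 7.97%.

Labor force = 1,553.41 + 134.47 = 1,687.88 thousand.
Numerator = 134.47 + 14.61 + 69.18 = 218.26 thousand.
Denominator = 1,687.88 + 14.61 = 1,702.49 thousand.
Broad rate = 218.26 / 1,702.49 = 12.82%.
Headline unemployment rate = 134.47 / 1,687.88 = 7.97%.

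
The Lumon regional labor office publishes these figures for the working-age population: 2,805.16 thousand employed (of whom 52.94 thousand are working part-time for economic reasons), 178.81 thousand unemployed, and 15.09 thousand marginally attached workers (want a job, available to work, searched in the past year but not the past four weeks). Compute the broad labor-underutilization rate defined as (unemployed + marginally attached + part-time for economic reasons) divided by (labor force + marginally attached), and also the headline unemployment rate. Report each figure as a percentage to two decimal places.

Labor force = 2,805.16 + 178.81 = 2,983.97 thousand.
Numerator = 178.81 + 15.09 + 52.94 = 246.84 thousand.
Denominator = 2,983.97 + 15.09 = 2,999.06 thousand.
Broad rate = 246.84 / 2,999.06 = 8.23%.
Headline unemployment rate = 178.81 / 2,983.97 = 5.99%.

Broad underutilization rate ≈ 8.23%; headline unemployment rate ≈ 5.99%.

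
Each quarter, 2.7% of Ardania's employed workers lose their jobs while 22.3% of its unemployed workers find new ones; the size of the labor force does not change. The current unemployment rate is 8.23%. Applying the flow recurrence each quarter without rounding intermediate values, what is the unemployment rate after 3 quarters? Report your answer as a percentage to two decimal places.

With a fixed labor force, u_{t+1} = u_t + s·(1−u_t) − f·u_t = u_t·(1−s−f) + s.
Here 1−s−f = 0.750 and s = 0.027.
u_1 = 0.082300 × 0.750 + 0.027 = 0.088725.
u_2 = 0.088725 × 0.750 + 0.027 = 0.093544.
u_3 = 0.093544 × 0.750 + 0.027 = 0.097158.

Unemployment rate after three quarters ≈ 9.72%.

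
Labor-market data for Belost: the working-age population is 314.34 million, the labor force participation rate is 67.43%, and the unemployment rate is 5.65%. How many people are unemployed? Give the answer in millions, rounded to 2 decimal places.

Labor force = 0.6743 × 314.34 = 211.96 million.
Unemployed = 0.0565 × 211.96 ≈ 11.98 million.

About 11.98 million are unemployed.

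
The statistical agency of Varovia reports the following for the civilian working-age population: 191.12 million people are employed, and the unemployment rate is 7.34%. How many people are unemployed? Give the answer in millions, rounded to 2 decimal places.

About 15.14 million are unemployed.

Let U be the number unemployed. The labor force is E + U, and U/(E+U) = 0.0734.
So U = 0.0734 × 191.12 / (1 − 0.0734) = 14.0282 / 0.9266 ≈ 15.14 million.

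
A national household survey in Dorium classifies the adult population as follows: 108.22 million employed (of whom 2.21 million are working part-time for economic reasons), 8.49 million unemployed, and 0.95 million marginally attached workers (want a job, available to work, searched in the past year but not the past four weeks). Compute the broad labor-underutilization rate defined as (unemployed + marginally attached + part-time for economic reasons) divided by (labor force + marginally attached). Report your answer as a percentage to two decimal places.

Broad underutilization rate ≈ 9.90%.

Labor force = 108.22 + 8.49 = 116.71 million.
Numerator = 8.49 + 0.95 + 2.21 = 11.65 million.
Denominator = 116.71 + 0.95 = 117.66 million.
Broad rate = 11.65 / 117.66 = 9.90%.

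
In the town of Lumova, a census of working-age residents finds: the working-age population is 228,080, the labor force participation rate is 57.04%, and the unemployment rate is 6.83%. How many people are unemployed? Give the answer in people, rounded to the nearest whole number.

Labor force = 0.5704 × 228,080 = 130,097.
Unemployed = 0.0683 × 130,097 ≈ 8,886.

About 8,886 are unemployed.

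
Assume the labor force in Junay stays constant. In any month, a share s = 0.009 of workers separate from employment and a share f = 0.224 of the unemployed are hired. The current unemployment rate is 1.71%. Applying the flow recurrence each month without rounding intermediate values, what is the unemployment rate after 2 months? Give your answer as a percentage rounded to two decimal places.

With a fixed labor force, u_{t+1} = u_t + s·(1−u_t) − f·u_t = u_t·(1−s−f) + s.
Here 1−s−f = 0.767 and s = 0.009.
u_1 = 0.017100 × 0.767 + 0.009 = 0.022116.
u_2 = 0.022116 × 0.767 + 0.009 = 0.025963.

Unemployment rate after two months ≈ 2.60%.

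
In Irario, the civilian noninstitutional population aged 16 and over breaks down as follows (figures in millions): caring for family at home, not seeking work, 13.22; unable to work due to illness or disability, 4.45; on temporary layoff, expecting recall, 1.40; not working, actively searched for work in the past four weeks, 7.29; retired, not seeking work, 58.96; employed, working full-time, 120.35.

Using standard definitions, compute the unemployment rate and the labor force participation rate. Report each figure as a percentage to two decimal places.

Employed = 120.35 million.
Unemployed = 1.40 + 7.29 = 8.69 million (jobless and actively searching, or on temporary layoff).
Labor force = 120.35 + 8.69 = 129.04 million.
Not in labor force = 13.22 + 4.45 + 58.96 = 76.63 million (those not working and not actively searching are outside the labor force).
Civilian working-age population = 129.04 + 76.63 = 205.67 million.
Unemployment rate = 8.69 / 129.04 = 6.73%.
Labor force participation rate = 129.04 / 205.67 = 62.74%.

Unemployment rate ≈ 6.73%; labor force participation rate ≈ 62.74%.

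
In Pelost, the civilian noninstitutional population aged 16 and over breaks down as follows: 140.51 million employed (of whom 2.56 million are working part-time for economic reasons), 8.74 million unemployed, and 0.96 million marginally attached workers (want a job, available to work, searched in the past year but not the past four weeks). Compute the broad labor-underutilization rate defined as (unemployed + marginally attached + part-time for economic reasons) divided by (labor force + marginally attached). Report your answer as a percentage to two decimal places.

Labor force = 140.51 + 8.74 = 149.25 million.
Numerator = 8.74 + 0.96 + 2.56 = 12.26 million.
Denominator = 149.25 + 0.96 = 150.21 million.
Broad rate = 12.26 / 150.21 = 8.16%.

Broad underutilization rate ≈ 8.16%.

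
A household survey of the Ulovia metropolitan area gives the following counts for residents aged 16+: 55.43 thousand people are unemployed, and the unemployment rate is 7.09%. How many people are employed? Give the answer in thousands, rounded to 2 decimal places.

Labor force = U / u = 55.43 / 0.0709 ≈ 781.81 thousand.
Employed = labor force − unemployed = 781.81 − 55.43 = 726.38 thousand.

About 726.38 thousand are employed.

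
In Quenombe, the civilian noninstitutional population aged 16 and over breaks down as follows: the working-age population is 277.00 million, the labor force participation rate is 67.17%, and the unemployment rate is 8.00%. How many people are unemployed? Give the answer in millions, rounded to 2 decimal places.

About 14.88 million are unemployed.

Labor force = 0.6717 × 277.00 = 186.06 million.
Unemployed = 0.0800 × 186.06 ≈ 14.88 million.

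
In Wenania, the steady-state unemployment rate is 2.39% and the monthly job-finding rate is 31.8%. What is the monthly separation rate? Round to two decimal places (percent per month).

Separation rate ≈ 0.78% per month.

From u* = s/(s+f): s = u·f/(1−u).
s = 0.0239 × 31.8 / (1 − 0.0239) = 0.7600 / 0.9761 ≈ 0.78% per month.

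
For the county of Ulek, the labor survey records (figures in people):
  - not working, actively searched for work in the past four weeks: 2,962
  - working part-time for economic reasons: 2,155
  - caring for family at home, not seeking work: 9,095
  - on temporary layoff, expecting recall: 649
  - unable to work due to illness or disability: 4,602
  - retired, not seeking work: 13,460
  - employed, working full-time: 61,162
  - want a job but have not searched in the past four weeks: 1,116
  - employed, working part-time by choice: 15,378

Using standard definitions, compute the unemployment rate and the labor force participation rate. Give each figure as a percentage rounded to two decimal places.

Unemployment rate ≈ 4.39%; labor force participation rate ≈ 74.43%.

Employed = 2,155 + 61,162 + 15,378 = 78,695 (anyone who worked, including part-time for economic reasons, counts as employed).
Unemployed = 2,962 + 649 = 3,611 (jobless and actively searching, or on temporary layoff).
Labor force = 78,695 + 3,611 = 82,306.
Not in labor force = 9,095 + 4,602 + 13,460 + 1,116 = 28,273 (those not working and not actively searching are outside the labor force — including those who want a job but have given up searching).
Civilian working-age population = 82,306 + 28,273 = 110,579.
Unemployment rate = 3,611 / 82,306 = 4.39%.
Labor force participation rate = 82,306 / 110,579 = 74.43%.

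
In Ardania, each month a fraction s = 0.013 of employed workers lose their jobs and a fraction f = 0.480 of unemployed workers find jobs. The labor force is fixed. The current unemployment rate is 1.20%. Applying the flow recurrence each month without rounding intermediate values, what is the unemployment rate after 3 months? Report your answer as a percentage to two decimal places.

With a fixed labor force, u_{t+1} = u_t + s·(1−u_t) − f·u_t = u_t·(1−s−f) + s.
Here 1−s−f = 0.507 and s = 0.013.
u_1 = 0.012000 × 0.507 + 0.013 = 0.019084.
u_2 = 0.019084 × 0.507 + 0.013 = 0.022676.
u_3 = 0.022676 × 0.507 + 0.013 = 0.024497.

Unemployment rate after three months ≈ 2.45%.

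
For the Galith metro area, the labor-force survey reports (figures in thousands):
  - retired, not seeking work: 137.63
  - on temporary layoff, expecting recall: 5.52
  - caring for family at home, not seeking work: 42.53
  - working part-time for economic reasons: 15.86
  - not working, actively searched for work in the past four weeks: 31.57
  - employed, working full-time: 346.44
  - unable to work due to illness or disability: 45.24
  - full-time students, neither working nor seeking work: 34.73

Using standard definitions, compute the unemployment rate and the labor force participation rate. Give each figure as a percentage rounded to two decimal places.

Employed = 15.86 + 346.44 = 362.30 thousand (anyone who worked, including part-time for economic reasons, counts as employed).
Unemployed = 5.52 + 31.57 = 37.09 thousand (jobless and actively searching, or on temporary layoff).
Labor force = 362.30 + 37.09 = 399.39 thousand.
Not in labor force = 137.63 + 42.53 + 45.24 + 34.73 = 260.13 thousand (those not working and not actively searching are outside the labor force).
Civilian working-age population = 399.39 + 260.13 = 659.52 thousand.
Unemployment rate = 37.09 / 399.39 = 9.29%.
Labor force participation rate = 399.39 / 659.52 = 60.56%.

Unemployment rate ≈ 9.29%; labor force participation rate ≈ 60.56%.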